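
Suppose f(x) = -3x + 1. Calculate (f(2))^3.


-125


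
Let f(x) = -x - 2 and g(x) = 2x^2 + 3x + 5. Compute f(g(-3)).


-16


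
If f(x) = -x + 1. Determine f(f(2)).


2


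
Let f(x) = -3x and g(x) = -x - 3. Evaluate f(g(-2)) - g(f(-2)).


12


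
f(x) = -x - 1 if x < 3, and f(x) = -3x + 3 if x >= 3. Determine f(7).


7 satisfies x >= 3
f(7) = -18

-18


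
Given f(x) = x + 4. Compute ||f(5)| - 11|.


f(5) = 9
|9| = 9
|9 - 11| = 2

2


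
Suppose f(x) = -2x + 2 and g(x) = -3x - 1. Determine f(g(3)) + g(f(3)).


f(g(3)) = 22
g(f(3)) = 11
Sum = 33

33


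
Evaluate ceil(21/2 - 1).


21/2 = 10.5
10.5 - 1 = 9.5
ceil(9.5) = 10

10


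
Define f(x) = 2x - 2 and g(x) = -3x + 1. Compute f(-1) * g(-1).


f(-1) = -4
g(-1) = 4
Product = -16

-16


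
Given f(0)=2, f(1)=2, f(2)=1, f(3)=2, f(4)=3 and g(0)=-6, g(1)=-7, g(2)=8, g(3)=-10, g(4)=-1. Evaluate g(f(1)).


f(1) = 2
g(2) = 8

8


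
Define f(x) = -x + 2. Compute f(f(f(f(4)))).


f(4) = -2
f(-2) = 4
f(4) = -2
f(-2) = 4

4


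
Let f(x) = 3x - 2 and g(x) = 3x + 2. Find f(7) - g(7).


f(7) = 19
g(7) = 23
Difference = -4

-4


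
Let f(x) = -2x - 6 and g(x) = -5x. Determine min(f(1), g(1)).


f(1) = -8
g(1) = -5
min = -8

-8


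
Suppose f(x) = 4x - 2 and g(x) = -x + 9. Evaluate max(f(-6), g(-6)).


f(-6) = -26
g(-6) = 15
max = 15

15


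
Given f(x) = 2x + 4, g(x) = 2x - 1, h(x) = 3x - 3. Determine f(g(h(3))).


26


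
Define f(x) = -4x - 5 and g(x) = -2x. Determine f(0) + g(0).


f(0) = -5
g(0) = 0
Sum = -5

-5


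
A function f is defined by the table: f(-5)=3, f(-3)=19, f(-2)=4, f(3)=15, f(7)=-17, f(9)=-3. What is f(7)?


Reading from the table at x = 7

-17


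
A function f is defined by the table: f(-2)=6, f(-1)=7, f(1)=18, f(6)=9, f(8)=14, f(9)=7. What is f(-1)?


Reading from the table at x = -1

7


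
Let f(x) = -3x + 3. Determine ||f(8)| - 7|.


f(8) = -21
|-21| = 21
|21 - 7| = 14

14


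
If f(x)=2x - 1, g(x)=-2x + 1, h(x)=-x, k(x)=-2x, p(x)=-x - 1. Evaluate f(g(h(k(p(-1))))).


p(-1) = 0
k(0) = 0
h(0) = 0
g(0) = 1
f(1) = 1

1


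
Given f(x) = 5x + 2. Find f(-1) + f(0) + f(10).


f(-1) = -3
f(0) = 2
f(10) = 52
Sum = 51

51


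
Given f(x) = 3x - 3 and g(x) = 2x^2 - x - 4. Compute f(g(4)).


69


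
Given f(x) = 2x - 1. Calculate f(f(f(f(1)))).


f(1) = 1
f(1) = 1
f(1) = 1
f(1) = 1

1


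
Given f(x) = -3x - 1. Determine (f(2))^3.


f(2) = -7
(-7)^3 = -343

-343


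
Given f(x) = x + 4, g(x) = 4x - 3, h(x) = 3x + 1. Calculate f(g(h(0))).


h(0) = 1
g(1) = 1
f(1) = 5

5


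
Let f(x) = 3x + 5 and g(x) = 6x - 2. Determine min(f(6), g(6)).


f(6) = 23
g(6) = 34
min = 23

23


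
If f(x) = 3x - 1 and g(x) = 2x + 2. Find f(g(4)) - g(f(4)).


f(g(4)) = 29
g(f(4)) = 24
Difference = 5

5


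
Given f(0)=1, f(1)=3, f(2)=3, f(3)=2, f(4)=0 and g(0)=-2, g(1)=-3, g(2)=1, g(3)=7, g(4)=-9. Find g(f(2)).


f(2) = 3
g(3) = 7

7


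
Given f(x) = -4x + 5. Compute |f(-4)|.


f(-4) = 21
|21| = 21

21


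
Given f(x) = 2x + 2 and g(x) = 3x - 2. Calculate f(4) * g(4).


f(4) = 10
g(4) = 10
Product = 100

100


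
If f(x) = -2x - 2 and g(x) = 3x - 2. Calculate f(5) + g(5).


1


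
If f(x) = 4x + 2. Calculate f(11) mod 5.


f(11) = 46
46 mod 5 = 1

1


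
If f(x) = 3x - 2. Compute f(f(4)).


28


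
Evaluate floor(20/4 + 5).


20/4 = 5
5 + 5 = 10
floor(10) = 10

10


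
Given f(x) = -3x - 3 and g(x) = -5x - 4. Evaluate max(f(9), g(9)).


f(9) = -30
g(9) = -49
max = -30

-30


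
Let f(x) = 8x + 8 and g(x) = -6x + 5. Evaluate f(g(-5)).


g(-5) = 35
f(35) = 288

288


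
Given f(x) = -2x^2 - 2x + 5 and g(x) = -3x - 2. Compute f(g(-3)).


g(-3) = 7
f(7) = (-2)*(7)^2 - 2*(7) + 5 = -107

-107


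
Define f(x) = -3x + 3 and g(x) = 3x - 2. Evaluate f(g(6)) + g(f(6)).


f(g(6)) = -45
g(f(6)) = -47
Sum = -92

-92


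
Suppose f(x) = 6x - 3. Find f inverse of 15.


Solve 6x - 3 = 15
x = (15 + 3) / 6 = 3

3


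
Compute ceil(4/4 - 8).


-7


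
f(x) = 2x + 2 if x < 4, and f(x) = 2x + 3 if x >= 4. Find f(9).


9 satisfies x >= 4
f(9) = 21

21


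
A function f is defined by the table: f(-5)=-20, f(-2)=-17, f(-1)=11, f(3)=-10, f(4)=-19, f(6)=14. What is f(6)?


Reading from the table at x = 6

14


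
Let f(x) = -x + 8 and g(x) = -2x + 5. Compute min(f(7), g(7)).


f(7) = 1
g(7) = -9
min = -9

-9


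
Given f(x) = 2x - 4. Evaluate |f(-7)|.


f(-7) = -18
|-18| = 18

18


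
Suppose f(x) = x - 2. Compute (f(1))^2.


f(1) = -1
(-1)^2 = 1

1


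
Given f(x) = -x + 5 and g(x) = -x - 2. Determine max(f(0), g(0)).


f(0) = 5
g(0) = -2
max = 5

5


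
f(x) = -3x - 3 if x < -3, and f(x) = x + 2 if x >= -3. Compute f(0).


0 satisfies x >= -3
f(0) = 2

2


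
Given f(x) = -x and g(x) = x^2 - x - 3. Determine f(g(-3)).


-9


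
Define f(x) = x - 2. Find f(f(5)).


f(5) = 3
f(3) = 1

1


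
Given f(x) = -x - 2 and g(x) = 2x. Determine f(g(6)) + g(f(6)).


f(g(6)) = -14
g(f(6)) = -16
Sum = -30

-30


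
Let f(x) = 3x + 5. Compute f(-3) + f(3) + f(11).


f(-3) = -4
f(3) = 14
f(11) = 38
Sum = 48

48


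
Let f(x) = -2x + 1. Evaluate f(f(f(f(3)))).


f(3) = -5
f(-5) = 11
f(11) = -21
f(-21) = 43

43


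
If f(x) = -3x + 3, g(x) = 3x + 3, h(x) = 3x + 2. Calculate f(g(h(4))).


h(4) = 14
g(14) = 45
f(45) = -132

-132


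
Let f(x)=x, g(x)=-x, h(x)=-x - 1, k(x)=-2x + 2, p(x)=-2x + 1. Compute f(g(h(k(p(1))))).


p(1) = -1
k(-1) = 4
h(4) = -5
g(-5) = 5
f(5) = 5

5


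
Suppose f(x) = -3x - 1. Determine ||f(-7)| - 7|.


f(-7) = 20
|20| = 20
|20 - 7| = 13

13


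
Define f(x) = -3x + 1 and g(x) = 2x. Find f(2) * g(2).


f(2) = -5
g(2) = 4
Product = -20

-20


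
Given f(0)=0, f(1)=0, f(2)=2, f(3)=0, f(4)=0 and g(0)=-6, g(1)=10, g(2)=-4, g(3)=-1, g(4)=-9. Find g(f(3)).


f(3) = 0
g(0) = -6

-6


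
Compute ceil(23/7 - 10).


23/7 = 3.2857
3.2857 - 10 = -6.7143
ceil(-6.7143) = -6

-6


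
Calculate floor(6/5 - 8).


6/5 = 1.2
1.2 - 8 = -6.8
floor(-6.8) = -7

-7


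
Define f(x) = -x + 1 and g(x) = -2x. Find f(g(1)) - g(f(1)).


f(g(1)) = 3
g(f(1)) = 0
Difference = 3

3


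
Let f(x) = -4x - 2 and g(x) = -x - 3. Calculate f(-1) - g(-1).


f(-1) = 2
g(-1) = -2
Difference = 4

4


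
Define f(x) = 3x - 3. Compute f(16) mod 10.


5


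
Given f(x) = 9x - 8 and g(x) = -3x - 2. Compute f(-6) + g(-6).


f(-6) = -62
g(-6) = 16
Sum = -46

-46


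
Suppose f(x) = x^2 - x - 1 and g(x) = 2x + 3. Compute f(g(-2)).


g(-2) = -1
f(-1) = 1*(-1)^2 - 1*(-1) - 1 = 1

1


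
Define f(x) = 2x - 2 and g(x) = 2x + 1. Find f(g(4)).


g(4) = 9
f(9) = 16

16


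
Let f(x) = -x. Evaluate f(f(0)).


f(0) = 0
f(0) = 0

0


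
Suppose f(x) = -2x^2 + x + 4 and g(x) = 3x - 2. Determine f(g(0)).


g(0) = -2
f(-2) = (-2)*(-2)^2 + 1*(-2) + 4 = -6

-6


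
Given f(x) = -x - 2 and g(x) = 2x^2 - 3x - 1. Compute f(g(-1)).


g(-1) = 4
f(4) = -6

-6


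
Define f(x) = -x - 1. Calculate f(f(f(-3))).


2


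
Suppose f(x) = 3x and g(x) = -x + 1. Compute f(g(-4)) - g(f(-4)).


f(g(-4)) = 15
g(f(-4)) = 13
Difference = 2

2


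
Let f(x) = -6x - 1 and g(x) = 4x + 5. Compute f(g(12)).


g(12) = 53
f(53) = -319

-319


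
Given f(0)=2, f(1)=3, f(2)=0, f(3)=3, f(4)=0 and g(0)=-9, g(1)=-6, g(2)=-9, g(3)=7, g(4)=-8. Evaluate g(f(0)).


f(0) = 2
g(2) = -9

-9


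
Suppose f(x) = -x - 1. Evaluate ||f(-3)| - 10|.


f(-3) = 2
|2| = 2
|2 - 10| = 8

8


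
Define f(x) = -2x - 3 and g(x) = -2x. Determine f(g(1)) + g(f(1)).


f(g(1)) = 1
g(f(1)) = 10
Sum = 11

11


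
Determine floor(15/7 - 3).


15/7 = 2.1429
2.1429 - 3 = -0.8571
floor(-0.8571) = -1

-1


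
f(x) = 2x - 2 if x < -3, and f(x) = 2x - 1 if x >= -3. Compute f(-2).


-2 satisfies x >= -3
f(-2) = -5

-5


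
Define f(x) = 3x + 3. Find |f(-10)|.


27


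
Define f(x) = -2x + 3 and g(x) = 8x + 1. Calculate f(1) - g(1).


-8


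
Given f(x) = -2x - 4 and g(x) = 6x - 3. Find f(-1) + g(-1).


f(-1) = -2
g(-1) = -9
Sum = -11

-11


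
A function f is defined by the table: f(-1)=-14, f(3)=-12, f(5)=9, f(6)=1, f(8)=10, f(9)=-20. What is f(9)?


-20


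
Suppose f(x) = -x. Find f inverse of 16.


Solve -x = 16
x = (16) / (-1) = -16

-16


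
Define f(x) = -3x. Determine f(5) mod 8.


1


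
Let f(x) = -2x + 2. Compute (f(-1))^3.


f(-1) = 4
(4)^3 = 64

64


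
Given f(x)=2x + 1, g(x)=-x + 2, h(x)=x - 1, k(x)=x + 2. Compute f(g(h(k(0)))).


k(0) = 2
h(2) = 1
g(1) = 1
f(1) = 3

3


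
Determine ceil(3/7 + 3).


3/7 = 0.4286
0.4286 + 3 = 3.4286
ceil(3.4286) = 4

4


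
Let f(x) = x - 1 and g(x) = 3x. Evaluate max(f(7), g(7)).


f(7) = 6
g(7) = 21
max = 21

21


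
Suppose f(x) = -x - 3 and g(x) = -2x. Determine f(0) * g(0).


0


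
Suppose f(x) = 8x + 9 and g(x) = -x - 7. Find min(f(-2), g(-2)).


f(-2) = -7
g(-2) = -5
min = -7

-7


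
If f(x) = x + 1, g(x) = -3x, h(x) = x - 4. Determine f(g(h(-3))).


h(-3) = -7
g(-7) = 21
f(21) = 22

22


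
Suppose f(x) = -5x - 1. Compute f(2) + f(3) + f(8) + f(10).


f(2) = -11
f(3) = -16
f(8) = -41
f(10) = -51
Sum = -119

-119


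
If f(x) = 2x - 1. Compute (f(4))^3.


f(4) = 7
(7)^3 = 343

343


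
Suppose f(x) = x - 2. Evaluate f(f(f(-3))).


f(-3) = -5
f(-5) = -7
f(-7) = -9

-9


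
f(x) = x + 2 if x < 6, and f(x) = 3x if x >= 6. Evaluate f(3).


3 satisfies x < 6
f(3) = 5

5


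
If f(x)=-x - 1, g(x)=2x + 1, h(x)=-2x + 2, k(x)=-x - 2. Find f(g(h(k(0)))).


k(0) = -2
h(-2) = 6
g(6) = 13
f(13) = -14

-14


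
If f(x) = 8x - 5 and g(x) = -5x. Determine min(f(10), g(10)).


-50


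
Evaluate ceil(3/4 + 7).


3/4 = 0.75
0.75 + 7 = 7.75
ceil(7.75) = 8

8


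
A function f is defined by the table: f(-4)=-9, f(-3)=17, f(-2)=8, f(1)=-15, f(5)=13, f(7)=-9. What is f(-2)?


Reading from the table at x = -2

8


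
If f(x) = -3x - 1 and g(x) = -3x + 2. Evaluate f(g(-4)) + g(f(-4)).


-74


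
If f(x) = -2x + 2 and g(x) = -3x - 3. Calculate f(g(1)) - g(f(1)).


f(g(1)) = 14
g(f(1)) = -3
Difference = 17

17


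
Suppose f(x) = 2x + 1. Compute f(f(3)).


f(3) = 7
f(7) = 15

15


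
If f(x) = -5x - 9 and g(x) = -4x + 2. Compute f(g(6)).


g(6) = -22
f(-22) = 101

101


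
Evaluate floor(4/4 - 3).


4/4 = 1
1 - 3 = -2
floor(-2) = -2

-2


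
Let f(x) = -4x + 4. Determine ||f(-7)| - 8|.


f(-7) = 32
|32| = 32
|32 - 8| = 24

24


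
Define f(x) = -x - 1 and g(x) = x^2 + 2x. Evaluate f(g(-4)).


g(-4) = 8
f(8) = -9

-9


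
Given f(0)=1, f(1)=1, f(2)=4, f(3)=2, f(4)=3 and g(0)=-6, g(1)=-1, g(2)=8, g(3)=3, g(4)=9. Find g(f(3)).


f(3) = 2
g(2) = 8

8


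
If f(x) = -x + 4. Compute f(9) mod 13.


f(9) = -5
-5 mod 13 = 8

8


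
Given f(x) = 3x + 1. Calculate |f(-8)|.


23


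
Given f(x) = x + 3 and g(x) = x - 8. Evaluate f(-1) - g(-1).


f(-1) = 2
g(-1) = -9
Difference = 11

11


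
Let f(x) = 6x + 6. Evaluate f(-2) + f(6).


f(-2) = -6
f(6) = 42
Sum = 36

36


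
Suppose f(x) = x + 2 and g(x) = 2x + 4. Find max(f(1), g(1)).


f(1) = 3
g(1) = 6
max = 6

6


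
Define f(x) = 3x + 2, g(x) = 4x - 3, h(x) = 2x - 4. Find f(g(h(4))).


h(4) = 4
g(4) = 13
f(13) = 41

41


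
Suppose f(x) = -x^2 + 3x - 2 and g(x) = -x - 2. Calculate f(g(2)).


g(2) = -4
f(-4) = (-1)*(-4)^2 + 3*(-4) - 2 = -30

-30


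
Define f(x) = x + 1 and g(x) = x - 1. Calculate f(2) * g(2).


f(2) = 3
g(2) = 1
Product = 3

3


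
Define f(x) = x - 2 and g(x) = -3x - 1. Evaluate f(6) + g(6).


f(6) = 4
g(6) = -19
Sum = -15

-15


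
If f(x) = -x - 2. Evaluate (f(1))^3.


-27


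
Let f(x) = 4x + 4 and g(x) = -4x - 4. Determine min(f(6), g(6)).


f(6) = 28
g(6) = -28
min = -28

-28


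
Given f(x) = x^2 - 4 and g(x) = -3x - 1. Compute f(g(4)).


g(4) = -13
f(-13) = 1*(-13)^2 - 4 = 165

165


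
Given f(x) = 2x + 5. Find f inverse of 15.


Solve 2x + 5 = 15
x = (15 - 5) / 2 = 5

5


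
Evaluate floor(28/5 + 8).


28/5 = 5.6
5.6 + 8 = 13.6
floor(13.6) = 13

13


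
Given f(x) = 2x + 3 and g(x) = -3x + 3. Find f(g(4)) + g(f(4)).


f(g(4)) = -15
g(f(4)) = -30
Sum = -45

-45


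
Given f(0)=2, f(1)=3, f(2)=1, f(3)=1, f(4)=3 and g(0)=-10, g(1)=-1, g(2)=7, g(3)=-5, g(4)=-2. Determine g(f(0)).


f(0) = 2
g(2) = 7

7


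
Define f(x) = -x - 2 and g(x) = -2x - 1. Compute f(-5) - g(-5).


f(-5) = 3
g(-5) = 9
Difference = -6

-6


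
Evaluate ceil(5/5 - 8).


5/5 = 1
1 - 8 = -7
ceil(-7) = -7

-7


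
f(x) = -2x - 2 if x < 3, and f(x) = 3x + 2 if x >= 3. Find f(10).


10 satisfies x >= 3
f(10) = 32

32


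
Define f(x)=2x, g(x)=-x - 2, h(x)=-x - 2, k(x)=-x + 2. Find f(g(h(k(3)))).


k(3) = -1
h(-1) = -1
g(-1) = -1
f(-1) = -2

-2


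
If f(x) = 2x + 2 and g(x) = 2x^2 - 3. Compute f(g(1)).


g(1) = -1
f(-1) = 0

0


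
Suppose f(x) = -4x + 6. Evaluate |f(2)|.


f(2) = -2
|-2| = 2

2


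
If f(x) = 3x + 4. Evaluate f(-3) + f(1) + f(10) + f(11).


73


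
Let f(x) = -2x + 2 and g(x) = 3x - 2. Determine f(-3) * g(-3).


f(-3) = 8
g(-3) = -11
Product = -88

-88


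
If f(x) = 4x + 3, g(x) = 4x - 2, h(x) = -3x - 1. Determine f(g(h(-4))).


h(-4) = 11
g(11) = 42
f(42) = 171

171


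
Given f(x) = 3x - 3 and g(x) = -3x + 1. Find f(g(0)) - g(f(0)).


f(g(0)) = 0
g(f(0)) = 10
Difference = -10

-10


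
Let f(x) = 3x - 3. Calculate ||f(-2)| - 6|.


f(-2) = -9
|-9| = 9
|9 - 6| = 3

3


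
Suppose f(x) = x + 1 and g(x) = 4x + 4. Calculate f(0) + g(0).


f(0) = 1
g(0) = 4
Sum = 5

5


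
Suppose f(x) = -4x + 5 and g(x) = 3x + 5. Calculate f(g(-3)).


g(-3) = -4
f(-4) = 21

21


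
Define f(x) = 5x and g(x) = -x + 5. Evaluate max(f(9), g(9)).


f(9) = 45
g(9) = -4
max = 45

45


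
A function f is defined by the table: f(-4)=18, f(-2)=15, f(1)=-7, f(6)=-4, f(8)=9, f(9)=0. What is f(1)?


Reading from the table at x = 1

-7


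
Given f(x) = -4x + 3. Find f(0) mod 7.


3


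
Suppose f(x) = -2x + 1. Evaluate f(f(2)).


7


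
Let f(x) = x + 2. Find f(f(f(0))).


f(0) = 2
f(2) = 4
f(4) = 6

6


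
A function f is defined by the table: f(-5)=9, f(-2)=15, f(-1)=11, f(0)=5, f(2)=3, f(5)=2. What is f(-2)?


15


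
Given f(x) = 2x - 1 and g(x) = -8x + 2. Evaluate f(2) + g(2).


f(2) = 3
g(2) = -14
Sum = -11

-11


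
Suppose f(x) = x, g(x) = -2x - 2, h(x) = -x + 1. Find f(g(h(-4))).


h(-4) = 5
g(5) = -12
f(-12) = -12

-12


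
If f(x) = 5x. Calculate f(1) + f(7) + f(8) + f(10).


f(1) = 5
f(7) = 35
f(8) = 40
f(10) = 50
Sum = 130

130


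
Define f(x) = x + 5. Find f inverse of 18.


Solve x + 5 = 18
x = (18 - 5) / 1 = 13

13


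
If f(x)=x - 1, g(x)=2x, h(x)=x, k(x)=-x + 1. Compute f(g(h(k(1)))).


k(1) = 0
h(0) = 0
g(0) = 0
f(0) = -1

-1


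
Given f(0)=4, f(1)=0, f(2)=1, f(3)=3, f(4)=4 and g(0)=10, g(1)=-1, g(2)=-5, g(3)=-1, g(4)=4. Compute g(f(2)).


f(2) = 1
g(1) = -1

-1


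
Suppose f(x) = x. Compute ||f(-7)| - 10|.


3


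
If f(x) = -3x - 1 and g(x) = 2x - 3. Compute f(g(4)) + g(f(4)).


-45


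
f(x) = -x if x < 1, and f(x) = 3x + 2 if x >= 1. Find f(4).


4 satisfies x >= 1
f(4) = 14

14


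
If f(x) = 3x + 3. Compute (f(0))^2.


f(0) = 3
(3)^2 = 9

9


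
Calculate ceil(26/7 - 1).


26/7 = 3.7143
3.7143 - 1 = 2.7143
ceil(2.7143) = 3

3


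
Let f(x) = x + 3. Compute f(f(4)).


f(4) = 7
f(7) = 10

10


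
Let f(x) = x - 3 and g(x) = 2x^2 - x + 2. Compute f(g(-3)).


g(-3) = 23
f(23) = 20

20


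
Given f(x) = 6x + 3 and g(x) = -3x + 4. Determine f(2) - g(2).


17


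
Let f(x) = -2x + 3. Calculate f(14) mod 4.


f(14) = -25
-25 mod 4 = 3

3


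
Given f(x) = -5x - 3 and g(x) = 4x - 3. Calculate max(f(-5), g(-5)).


22


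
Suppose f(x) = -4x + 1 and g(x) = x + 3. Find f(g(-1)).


g(-1) = 2
f(2) = -7

-7


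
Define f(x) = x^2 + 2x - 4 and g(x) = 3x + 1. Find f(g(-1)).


-4


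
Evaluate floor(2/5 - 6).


2/5 = 0.4
0.4 - 6 = -5.6
floor(-5.6) = -6

-6


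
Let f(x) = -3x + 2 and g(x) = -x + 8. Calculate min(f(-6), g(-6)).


f(-6) = 20
g(-6) = 14
min = 14

14


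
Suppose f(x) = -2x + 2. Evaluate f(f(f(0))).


f(0) = 2
f(2) = -2
f(-2) = 6

6


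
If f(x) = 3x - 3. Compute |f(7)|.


f(7) = 18
|18| = 18

18


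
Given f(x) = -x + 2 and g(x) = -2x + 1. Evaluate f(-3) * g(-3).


f(-3) = 5
g(-3) = 7
Product = 35

35


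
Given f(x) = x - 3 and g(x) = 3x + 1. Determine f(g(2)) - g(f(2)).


f(g(2)) = 4
g(f(2)) = -2
Difference = 6

6


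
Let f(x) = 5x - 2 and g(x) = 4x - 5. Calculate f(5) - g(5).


8


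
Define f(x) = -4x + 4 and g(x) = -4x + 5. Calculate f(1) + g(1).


f(1) = 0
g(1) = 1
Sum = 1

1


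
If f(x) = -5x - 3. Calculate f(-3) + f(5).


f(-3) = 12
f(5) = -28
Sum = -16

-16


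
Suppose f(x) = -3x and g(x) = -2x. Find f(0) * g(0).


0


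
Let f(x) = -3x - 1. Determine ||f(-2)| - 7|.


2


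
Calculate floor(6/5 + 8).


6/5 = 1.2
1.2 + 8 = 9.2
floor(9.2) = 9

9


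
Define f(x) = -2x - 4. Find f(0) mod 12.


f(0) = -4
-4 mod 12 = 8

8


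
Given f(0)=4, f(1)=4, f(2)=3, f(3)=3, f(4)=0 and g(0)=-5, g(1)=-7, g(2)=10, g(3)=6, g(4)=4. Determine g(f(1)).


f(1) = 4
g(4) = 4

4


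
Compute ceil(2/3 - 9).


2/3 = 0.6667
0.6667 - 9 = -8.3333
ceil(-8.3333) = -8

-8


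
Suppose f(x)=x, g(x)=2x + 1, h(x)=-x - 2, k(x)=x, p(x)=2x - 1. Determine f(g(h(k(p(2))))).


p(2) = 3
k(3) = 3
h(3) = -5
g(-5) = -9
f(-9) = -9

-9


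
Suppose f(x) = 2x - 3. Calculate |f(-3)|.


f(-3) = -9
|-9| = 9

9


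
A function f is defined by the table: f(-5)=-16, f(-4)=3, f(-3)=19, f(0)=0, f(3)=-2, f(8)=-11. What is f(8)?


Reading from the table at x = 8

-11


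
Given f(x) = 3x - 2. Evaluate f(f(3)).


f(3) = 7
f(7) = 19

19


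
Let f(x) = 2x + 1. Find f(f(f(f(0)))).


f(0) = 1
f(1) = 3
f(3) = 7
f(7) = 15

15


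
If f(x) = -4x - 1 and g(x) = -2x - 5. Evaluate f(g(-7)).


g(-7) = 9
f(9) = -37

-37


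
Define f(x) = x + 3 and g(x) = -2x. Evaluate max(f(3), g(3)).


f(3) = 6
g(3) = -6
max = 6

6


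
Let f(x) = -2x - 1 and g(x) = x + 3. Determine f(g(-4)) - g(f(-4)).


f(g(-4)) = 1
g(f(-4)) = 10
Difference = -9

-9


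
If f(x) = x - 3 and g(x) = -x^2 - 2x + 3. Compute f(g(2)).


g(2) = -5
f(-5) = -8

-8


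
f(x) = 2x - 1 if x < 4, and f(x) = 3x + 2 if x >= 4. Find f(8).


26


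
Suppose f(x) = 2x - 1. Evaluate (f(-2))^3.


-125


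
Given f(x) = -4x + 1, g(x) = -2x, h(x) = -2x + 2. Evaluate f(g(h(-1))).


h(-1) = 4
g(4) = -8
f(-8) = 33

33


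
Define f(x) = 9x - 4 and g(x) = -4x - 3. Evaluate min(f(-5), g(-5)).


f(-5) = -49
g(-5) = 17
min = -49

-49


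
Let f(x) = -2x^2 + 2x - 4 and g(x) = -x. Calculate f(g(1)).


g(1) = -1
f(-1) = (-2)*(-1)^2 + 2*(-1) - 4 = -8

-8


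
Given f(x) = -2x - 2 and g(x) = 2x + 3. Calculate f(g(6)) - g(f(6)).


f(g(6)) = -32
g(f(6)) = -25
Difference = -7

-7


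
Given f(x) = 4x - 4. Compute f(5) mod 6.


f(5) = 16
16 mod 6 = 4

4


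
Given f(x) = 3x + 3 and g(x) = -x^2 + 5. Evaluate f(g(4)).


g(4) = -11
f(-11) = -30

-30


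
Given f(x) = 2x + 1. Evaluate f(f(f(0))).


f(0) = 1
f(1) = 3
f(3) = 7

7


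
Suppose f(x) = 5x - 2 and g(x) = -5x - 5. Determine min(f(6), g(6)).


-35


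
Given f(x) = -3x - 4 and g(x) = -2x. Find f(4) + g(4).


-24


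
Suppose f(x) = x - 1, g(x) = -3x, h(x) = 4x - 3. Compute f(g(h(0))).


8


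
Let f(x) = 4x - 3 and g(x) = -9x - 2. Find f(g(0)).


g(0) = -2
f(-2) = -11

-11


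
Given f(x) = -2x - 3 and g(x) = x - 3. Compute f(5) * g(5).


f(5) = -13
g(5) = 2
Product = -26

-26


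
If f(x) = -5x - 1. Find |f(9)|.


f(9) = -46
|-46| = 46

46


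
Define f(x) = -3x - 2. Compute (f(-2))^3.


f(-2) = 4
(4)^3 = 64

64


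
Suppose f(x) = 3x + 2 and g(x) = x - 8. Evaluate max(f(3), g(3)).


f(3) = 11
g(3) = -5
max = 11

11


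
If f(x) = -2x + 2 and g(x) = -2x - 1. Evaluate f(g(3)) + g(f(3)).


f(g(3)) = 16
g(f(3)) = 7
Sum = 23

23


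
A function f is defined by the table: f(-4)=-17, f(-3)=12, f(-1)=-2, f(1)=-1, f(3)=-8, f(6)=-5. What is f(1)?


Reading from the table at x = 1

-1


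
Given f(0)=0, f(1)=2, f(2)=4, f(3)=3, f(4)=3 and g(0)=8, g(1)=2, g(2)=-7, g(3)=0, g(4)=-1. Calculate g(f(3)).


f(3) = 3
g(3) = 0

0


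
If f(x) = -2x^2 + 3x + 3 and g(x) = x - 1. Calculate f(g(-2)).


-24


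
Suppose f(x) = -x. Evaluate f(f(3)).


f(3) = -3
f(-3) = 3

3


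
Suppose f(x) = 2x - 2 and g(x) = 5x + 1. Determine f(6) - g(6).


f(6) = 10
g(6) = 31
Difference = -21

-21


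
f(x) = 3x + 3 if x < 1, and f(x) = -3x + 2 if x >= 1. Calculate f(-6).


-6 satisfies x < 1
f(-6) = -15

-15


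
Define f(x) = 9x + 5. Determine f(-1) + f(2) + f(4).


60


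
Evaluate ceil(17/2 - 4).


17/2 = 8.5
8.5 - 4 = 4.5
ceil(4.5) = 5

5


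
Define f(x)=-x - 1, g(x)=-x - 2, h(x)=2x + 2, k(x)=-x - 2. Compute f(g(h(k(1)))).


k(1) = -3
h(-3) = -4
g(-4) = 2
f(2) = -3

-3


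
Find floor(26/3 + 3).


26/3 = 8.6667
8.6667 + 3 = 11.6667
floor(11.6667) = 11

11


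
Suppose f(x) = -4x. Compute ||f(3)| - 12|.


0


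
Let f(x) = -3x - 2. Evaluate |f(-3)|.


f(-3) = 7
|7| = 7

7


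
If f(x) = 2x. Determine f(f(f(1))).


f(1) = 2
f(2) = 4
f(4) = 8

8


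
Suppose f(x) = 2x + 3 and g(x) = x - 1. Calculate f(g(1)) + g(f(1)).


f(g(1)) = 3
g(f(1)) = 4
Sum = 7

7


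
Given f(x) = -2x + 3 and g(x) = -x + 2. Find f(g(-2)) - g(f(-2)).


f(g(-2)) = -5
g(f(-2)) = -5
Difference = 0

0


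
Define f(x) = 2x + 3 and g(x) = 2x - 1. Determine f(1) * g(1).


f(1) = 5
g(1) = 1
Product = 5

5


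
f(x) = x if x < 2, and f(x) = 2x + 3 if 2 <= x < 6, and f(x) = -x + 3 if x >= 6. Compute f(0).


0 satisfies x < 2
f(0) = 0

0


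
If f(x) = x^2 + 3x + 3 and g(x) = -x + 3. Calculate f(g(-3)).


57


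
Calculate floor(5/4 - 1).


5/4 = 1.25
1.25 - 1 = 0.25
floor(0.25) = 0

0


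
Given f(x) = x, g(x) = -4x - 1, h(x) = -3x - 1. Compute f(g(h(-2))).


-21


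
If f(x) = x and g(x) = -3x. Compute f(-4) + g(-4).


8


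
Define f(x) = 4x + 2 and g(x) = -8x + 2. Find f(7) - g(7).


84


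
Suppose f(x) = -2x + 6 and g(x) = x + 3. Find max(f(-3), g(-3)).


f(-3) = 12
g(-3) = 0
max = 12

12


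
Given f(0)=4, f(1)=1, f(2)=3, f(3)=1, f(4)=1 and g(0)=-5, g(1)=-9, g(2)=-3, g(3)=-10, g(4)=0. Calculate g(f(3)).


f(3) = 1
g(1) = -9

-9


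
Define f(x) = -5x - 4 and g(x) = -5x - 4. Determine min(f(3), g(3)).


f(3) = -19
g(3) = -19
min = -19

-19


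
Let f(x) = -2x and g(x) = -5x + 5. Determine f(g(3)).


g(3) = -10
f(-10) = 20

20


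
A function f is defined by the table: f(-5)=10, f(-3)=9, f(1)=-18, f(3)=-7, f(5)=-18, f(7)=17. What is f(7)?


Reading from the table at x = 7

17


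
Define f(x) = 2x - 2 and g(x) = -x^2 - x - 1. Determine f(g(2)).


g(2) = -7
f(-7) = -16

-16


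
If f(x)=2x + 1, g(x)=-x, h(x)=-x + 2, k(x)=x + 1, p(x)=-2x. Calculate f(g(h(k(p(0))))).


p(0) = 0
k(0) = 1
h(1) = 1
g(1) = -1
f(-1) = -1

-1


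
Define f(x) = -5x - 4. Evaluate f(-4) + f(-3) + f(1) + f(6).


-16


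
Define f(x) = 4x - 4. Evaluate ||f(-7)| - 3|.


29


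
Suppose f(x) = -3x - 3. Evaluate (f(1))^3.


f(1) = -6
(-6)^3 = -216

-216


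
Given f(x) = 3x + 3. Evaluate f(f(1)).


f(1) = 6
f(6) = 21

21


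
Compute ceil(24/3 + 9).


24/3 = 8
8 + 9 = 17
ceil(17) = 17

17


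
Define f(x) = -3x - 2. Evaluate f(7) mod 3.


f(7) = -23
-23 mod 3 = 1

1


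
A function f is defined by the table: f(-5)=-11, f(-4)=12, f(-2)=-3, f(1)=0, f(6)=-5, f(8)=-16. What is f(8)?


Reading from the table at x = 8

-16


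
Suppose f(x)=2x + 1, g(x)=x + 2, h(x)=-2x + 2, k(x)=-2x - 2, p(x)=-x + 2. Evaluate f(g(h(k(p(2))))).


p(2) = 0
k(0) = -2
h(-2) = 6
g(6) = 8
f(8) = 17

17


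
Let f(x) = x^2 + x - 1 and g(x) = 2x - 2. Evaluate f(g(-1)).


g(-1) = -4
f(-4) = 1*(-4)^2 + 1*(-4) - 1 = 11

11


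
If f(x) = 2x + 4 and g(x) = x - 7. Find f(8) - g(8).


f(8) = 20
g(8) = 1
Difference = 19

19


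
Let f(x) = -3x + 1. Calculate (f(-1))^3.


f(-1) = 4
(4)^3 = 64

64


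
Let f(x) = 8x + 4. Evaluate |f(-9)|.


f(-9) = -68
|-68| = 68

68


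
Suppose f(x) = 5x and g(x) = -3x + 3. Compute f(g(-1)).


30


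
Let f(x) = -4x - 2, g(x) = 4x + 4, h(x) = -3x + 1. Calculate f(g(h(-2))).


h(-2) = 7
g(7) = 32
f(32) = -130

-130


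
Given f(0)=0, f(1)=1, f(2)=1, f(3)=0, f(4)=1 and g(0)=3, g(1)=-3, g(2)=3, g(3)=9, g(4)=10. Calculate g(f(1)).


-3


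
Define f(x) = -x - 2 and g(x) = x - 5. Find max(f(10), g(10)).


5


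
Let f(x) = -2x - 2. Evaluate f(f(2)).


10


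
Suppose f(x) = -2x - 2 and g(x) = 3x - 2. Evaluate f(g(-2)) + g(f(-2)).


f(g(-2)) = 14
g(f(-2)) = 4
Sum = 18

18


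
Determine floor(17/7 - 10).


17/7 = 2.4286
2.4286 - 10 = -7.5714
floor(-7.5714) = -8

-8


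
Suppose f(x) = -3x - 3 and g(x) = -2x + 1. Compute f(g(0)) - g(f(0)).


f(g(0)) = -6
g(f(0)) = 7
Difference = -13

-13


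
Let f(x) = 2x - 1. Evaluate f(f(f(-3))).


f(-3) = -7
f(-7) = -15
f(-15) = -31

-31


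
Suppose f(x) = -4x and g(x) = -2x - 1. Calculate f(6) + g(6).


f(6) = -24
g(6) = -13
Sum = -37

-37


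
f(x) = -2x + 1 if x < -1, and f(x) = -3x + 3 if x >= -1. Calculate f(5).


5 satisfies x >= -1
f(5) = -12

-12


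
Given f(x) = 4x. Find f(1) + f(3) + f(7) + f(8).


76


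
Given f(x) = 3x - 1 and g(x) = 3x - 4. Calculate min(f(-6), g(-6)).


f(-6) = -19
g(-6) = -22
min = -22

-22


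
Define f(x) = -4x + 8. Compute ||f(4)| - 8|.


0


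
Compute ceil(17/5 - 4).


17/5 = 3.4
3.4 - 4 = -0.6
ceil(-0.6) = 0

0


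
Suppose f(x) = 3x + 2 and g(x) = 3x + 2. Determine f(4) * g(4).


f(4) = 14
g(4) = 14
Product = 196

196


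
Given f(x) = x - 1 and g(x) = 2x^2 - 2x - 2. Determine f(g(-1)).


g(-1) = 2
f(2) = 1

1


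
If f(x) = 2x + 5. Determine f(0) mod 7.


5


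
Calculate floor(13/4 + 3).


13/4 = 3.25
3.25 + 3 = 6.25
floor(6.25) = 6

6


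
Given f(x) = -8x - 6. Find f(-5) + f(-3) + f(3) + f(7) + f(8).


f(-5) = 34
f(-3) = 18
f(3) = -30
f(7) = -62
f(8) = -70
Sum = -110

-110


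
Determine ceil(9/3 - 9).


9/3 = 3
3 - 9 = -6
ceil(-6) = -6

-6


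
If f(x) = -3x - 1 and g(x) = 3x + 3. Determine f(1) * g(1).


f(1) = -4
g(1) = 6
Product = -24

-24


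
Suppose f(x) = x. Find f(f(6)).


f(6) = 6
f(6) = 6

6


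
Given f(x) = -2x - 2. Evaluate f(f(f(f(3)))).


58


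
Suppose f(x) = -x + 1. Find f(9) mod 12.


4


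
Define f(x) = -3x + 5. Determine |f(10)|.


f(10) = -25
|-25| = 25

25


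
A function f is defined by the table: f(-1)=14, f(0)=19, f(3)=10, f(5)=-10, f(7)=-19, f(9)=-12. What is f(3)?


10


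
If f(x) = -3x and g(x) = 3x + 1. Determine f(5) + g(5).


1


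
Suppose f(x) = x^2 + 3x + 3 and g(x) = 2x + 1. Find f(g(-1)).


1


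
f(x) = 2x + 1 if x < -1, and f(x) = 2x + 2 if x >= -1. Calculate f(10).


10 satisfies x >= -1
f(10) = 22

22


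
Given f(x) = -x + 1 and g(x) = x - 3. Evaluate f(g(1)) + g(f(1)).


f(g(1)) = 3
g(f(1)) = -3
Sum = 0

0


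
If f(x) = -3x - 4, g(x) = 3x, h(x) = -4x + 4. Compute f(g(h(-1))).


h(-1) = 8
g(8) = 24
f(24) = -76

-76


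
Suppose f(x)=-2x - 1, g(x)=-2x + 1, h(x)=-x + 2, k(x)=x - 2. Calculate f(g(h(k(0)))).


k(0) = -2
h(-2) = 4
g(4) = -7
f(-7) = 13

13


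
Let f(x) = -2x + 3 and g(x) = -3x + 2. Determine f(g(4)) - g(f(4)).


6


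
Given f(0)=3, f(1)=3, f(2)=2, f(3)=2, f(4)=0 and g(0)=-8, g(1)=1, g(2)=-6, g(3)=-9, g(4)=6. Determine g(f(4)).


f(4) = 0
g(0) = -8

-8


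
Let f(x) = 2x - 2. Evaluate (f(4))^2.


f(4) = 6
(6)^2 = 36

36


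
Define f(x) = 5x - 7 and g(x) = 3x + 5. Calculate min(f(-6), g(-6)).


-37


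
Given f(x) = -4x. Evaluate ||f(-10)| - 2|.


f(-10) = 40
|40| = 40
|40 - 2| = 38

38


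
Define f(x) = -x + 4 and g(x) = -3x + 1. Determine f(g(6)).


g(6) = -17
f(-17) = 21

21


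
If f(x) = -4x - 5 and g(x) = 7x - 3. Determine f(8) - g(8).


-90


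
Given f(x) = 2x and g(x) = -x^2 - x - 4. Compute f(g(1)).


g(1) = -6
f(-6) = -12

-12


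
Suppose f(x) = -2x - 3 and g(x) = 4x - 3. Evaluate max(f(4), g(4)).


f(4) = -11
g(4) = 13
max = 13

13


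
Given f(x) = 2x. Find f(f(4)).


f(4) = 8
f(8) = 16

16


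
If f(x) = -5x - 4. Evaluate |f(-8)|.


f(-8) = 36
|36| = 36

36


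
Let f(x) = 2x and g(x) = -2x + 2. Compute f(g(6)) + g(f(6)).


f(g(6)) = -20
g(f(6)) = -22
Sum = -42

-42


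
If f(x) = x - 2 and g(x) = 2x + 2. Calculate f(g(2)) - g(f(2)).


2


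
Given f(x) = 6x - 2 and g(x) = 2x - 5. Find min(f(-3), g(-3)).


f(-3) = -20
g(-3) = -11
min = -20

-20


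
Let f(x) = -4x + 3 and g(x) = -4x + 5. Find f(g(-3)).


g(-3) = 17
f(17) = -65

-65


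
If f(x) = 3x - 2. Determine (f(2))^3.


f(2) = 4
(4)^3 = 64

64


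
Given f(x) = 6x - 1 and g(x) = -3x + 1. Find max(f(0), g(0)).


f(0) = -1
g(0) = 1
max = 1

1


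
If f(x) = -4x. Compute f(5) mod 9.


f(5) = -20
-20 mod 9 = 7

7


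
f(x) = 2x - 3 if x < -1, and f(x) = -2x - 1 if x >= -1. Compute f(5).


5 satisfies x >= -1
f(5) = -11

-11


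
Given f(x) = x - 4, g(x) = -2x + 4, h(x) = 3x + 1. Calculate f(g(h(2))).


h(2) = 7
g(7) = -10
f(-10) = -14

-14


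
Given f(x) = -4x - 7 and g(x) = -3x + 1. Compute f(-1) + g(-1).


1


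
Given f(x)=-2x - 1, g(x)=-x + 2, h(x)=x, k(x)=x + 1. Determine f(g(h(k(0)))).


k(0) = 1
h(1) = 1
g(1) = 1
f(1) = -3

-3


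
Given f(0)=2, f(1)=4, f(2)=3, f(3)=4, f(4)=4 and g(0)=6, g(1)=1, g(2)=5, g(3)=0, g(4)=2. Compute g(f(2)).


f(2) = 3
g(3) = 0

0


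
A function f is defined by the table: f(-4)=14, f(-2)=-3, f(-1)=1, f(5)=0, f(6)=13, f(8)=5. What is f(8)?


Reading from the table at x = 8

5


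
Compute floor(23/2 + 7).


23/2 = 11.5
11.5 + 7 = 18.5
floor(18.5) = 18

18


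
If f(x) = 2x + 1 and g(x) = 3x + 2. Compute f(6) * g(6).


f(6) = 13
g(6) = 20
Product = 260

260


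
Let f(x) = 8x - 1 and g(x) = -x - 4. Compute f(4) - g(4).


f(4) = 31
g(4) = -8
Difference = 39

39


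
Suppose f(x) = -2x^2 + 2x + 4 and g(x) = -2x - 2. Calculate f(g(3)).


g(3) = -8
f(-8) = (-2)*(-8)^2 + 2*(-8) + 4 = -140

-140


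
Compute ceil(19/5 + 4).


19/5 = 3.8
3.8 + 4 = 7.8
ceil(7.8) = 8

8


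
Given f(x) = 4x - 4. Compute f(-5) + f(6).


f(-5) = -24
f(6) = 20
Sum = -4

-4


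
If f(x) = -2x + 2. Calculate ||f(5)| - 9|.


f(5) = -8
|-8| = 8
|8 - 9| = 1

1


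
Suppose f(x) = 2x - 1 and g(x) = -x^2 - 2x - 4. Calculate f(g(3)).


g(3) = -19
f(-19) = -39

-39


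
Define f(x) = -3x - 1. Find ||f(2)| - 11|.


f(2) = -7
|-7| = 7
|7 - 11| = 4

4


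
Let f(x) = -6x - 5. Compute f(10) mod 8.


f(10) = -65
-65 mod 8 = 7

7


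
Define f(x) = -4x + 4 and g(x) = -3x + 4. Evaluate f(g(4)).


36


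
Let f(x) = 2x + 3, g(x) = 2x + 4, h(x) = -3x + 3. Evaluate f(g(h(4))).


h(4) = -9
g(-9) = -14
f(-14) = -25

-25


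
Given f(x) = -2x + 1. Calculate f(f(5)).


f(5) = -9
f(-9) = 19

19


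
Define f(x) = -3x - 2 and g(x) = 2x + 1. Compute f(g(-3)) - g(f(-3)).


f(g(-3)) = 13
g(f(-3)) = 15
Difference = -2

-2


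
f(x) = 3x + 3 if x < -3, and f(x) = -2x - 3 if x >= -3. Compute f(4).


4 satisfies x >= -3
f(4) = -11

-11


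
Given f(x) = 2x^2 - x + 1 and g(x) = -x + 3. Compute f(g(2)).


g(2) = 1
f(1) = 2*(1)^2 - 1*(1) + 1 = 2

2


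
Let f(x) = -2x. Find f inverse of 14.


Solve -2x = 14
x = (14) / (-2) = -7

-7


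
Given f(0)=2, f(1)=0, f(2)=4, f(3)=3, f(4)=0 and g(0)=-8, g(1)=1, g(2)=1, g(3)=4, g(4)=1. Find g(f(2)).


f(2) = 4
g(4) = 1

1


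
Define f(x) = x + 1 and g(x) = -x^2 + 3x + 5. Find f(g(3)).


g(3) = 5
f(5) = 6

6


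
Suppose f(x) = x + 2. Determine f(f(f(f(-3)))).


f(-3) = -1
f(-1) = 1
f(1) = 3
f(3) = 5

5


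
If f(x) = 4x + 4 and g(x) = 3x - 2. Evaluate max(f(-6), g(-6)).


f(-6) = -20
g(-6) = -20
max = -20

-20


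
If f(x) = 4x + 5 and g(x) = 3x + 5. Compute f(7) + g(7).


f(7) = 33
g(7) = 26
Sum = 59

59


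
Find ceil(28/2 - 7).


28/2 = 14
14 - 7 = 7
ceil(7) = 7

7


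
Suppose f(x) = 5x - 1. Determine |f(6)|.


f(6) = 29
|29| = 29

29


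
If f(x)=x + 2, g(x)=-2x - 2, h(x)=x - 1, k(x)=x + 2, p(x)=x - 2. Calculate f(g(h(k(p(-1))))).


p(-1) = -3
k(-3) = -1
h(-1) = -2
g(-2) = 2
f(2) = 4

4


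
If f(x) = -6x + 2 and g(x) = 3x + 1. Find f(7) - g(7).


f(7) = -40
g(7) = 22
Difference = -62

-62


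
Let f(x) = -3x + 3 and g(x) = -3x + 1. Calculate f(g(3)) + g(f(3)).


f(g(3)) = 27
g(f(3)) = 19
Sum = 46

46


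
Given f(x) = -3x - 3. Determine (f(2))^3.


f(2) = -9
(-9)^3 = -729

-729


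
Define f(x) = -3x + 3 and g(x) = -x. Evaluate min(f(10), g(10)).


f(10) = -27
g(10) = -10
min = -27

-27


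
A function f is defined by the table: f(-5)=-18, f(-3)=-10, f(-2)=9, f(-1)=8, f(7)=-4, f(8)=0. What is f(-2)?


Reading from the table at x = -2

9


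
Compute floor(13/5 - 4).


13/5 = 2.6
2.6 - 4 = -1.4
floor(-1.4) = -2

-2


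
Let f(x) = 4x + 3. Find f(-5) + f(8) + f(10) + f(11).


f(-5) = -17
f(8) = 35
f(10) = 43
f(11) = 47
Sum = 108

108


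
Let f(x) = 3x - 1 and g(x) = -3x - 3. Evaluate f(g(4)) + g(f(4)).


-82


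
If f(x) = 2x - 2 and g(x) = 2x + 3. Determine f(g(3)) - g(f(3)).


f(g(3)) = 16
g(f(3)) = 11
Difference = 5

5


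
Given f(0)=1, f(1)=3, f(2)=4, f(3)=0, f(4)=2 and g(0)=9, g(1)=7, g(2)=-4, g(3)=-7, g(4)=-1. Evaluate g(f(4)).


-4


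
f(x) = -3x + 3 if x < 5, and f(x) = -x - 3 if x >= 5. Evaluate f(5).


5 satisfies x >= 5
f(5) = -8

-8


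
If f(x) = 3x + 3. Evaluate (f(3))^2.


f(3) = 12
(12)^2 = 144

144


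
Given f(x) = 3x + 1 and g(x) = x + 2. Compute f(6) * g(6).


152


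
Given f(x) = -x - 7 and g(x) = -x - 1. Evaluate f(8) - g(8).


f(8) = -15
g(8) = -9
Difference = -6

-6


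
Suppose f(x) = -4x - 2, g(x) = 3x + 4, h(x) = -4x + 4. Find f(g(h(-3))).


h(-3) = 16
g(16) = 52
f(52) = -210

-210


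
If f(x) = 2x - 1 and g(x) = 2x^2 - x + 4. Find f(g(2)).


19


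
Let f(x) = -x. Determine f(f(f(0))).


f(0) = 0
f(0) = 0
f(0) = 0

0


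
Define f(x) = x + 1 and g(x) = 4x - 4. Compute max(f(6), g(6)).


f(6) = 7
g(6) = 20
max = 20

20


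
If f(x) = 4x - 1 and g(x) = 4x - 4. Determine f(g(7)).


g(7) = 24
f(24) = 95

95


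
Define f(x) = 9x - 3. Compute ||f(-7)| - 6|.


f(-7) = -66
|-66| = 66
|66 - 6| = 60

60


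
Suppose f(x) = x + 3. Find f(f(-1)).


f(-1) = 2
f(2) = 5

5


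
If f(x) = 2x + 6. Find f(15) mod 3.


0


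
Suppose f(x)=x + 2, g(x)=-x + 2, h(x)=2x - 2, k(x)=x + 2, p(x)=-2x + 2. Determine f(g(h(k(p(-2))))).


p(-2) = 6
k(6) = 8
h(8) = 14
g(14) = -12
f(-12) = -10

-10


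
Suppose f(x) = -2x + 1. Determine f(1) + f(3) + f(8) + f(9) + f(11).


f(1) = -1
f(3) = -5
f(8) = -15
f(9) = -17
f(11) = -21
Sum = -59

-59


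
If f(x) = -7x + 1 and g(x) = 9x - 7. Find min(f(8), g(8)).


f(8) = -55
g(8) = 65
min = -55

-55


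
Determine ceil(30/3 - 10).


30/3 = 10
10 - 10 = 0
ceil(0) = 0

0


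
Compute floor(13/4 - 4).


13/4 = 3.25
3.25 - 4 = -0.75
floor(-0.75) = -1

-1


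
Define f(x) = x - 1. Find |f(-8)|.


9


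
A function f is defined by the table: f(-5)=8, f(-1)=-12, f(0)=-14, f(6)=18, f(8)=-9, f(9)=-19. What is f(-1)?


Reading from the table at x = -1

-12


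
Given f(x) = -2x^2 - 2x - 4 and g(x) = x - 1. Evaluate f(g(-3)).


-28


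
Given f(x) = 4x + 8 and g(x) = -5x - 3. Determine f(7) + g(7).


f(7) = 36
g(7) = -38
Sum = -2

-2


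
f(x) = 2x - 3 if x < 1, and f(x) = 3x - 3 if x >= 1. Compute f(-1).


-1 satisfies x < 1
f(-1) = -5

-5


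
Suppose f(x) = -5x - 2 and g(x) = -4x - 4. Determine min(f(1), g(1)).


f(1) = -7
g(1) = -8
min = -8

-8


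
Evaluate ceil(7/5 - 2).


7/5 = 1.4
1.4 - 2 = -0.6
ceil(-0.6) = 0

0


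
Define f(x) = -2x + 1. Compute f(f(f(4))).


f(4) = -7
f(-7) = 15
f(15) = -29

-29


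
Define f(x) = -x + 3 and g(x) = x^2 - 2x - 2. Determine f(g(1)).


g(1) = -3
f(-3) = 6

6


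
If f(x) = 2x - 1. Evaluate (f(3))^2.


f(3) = 5
(5)^2 = 25

25


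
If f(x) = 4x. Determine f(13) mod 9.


f(13) = 52
52 mod 9 = 7

7


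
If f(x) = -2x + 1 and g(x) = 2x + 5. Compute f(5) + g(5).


f(5) = -9
g(5) = 15
Sum = 6

6


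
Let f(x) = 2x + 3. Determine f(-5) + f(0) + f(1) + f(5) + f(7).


f(-5) = -7
f(0) = 3
f(1) = 5
f(5) = 13
f(7) = 17
Sum = 31

31


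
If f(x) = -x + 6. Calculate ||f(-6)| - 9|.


f(-6) = 12
|12| = 12
|12 - 9| = 3

3


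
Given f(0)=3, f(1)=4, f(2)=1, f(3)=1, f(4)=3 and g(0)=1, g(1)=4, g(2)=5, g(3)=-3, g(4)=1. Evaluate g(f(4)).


f(4) = 3
g(3) = -3

-3


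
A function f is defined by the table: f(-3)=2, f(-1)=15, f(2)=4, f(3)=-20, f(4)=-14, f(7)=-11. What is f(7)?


Reading from the table at x = 7

-11


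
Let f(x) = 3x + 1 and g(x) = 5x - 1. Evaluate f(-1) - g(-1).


4


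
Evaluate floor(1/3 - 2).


1/3 = 0.3333
0.3333 - 2 = -1.6667
floor(-1.6667) = -2

-2


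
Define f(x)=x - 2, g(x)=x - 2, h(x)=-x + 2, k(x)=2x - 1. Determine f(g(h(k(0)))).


k(0) = -1
h(-1) = 3
g(3) = 1
f(1) = -1

-1


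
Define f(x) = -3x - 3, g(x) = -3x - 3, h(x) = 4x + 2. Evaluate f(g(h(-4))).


h(-4) = -14
g(-14) = 39
f(39) = -120

-120


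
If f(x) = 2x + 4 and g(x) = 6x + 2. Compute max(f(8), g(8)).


f(8) = 20
g(8) = 50
max = 50

50


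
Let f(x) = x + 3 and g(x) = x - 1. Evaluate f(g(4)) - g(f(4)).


f(g(4)) = 6
g(f(4)) = 6
Difference = 0

0


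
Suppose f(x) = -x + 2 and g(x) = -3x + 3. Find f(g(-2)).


g(-2) = 9
f(9) = -7

-7


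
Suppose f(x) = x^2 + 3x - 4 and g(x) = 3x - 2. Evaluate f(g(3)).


g(3) = 7
f(7) = 1*(7)^2 + 3*(7) - 4 = 66

66


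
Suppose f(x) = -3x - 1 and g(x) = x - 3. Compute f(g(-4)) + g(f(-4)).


f(g(-4)) = 20
g(f(-4)) = 8
Sum = 28

28


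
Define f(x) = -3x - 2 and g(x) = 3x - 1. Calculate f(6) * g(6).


f(6) = -20
g(6) = 17
Product = -340

-340


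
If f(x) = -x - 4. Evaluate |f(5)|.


f(5) = -9
|-9| = 9

9
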